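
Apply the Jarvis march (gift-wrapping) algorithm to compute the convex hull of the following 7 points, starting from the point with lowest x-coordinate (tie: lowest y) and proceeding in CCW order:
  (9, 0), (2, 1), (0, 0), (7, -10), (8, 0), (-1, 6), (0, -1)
Hull (CCW) = [(-1, 6), (0, -1), (7, -10), (9, 0)]

Jarvis march: at each step, from the current hull vertex p, select the next vertex q as the point such that every other point lies strictly to the left of (or on) the directed line p → q. (Equivalently: for every other point r, the cross product (q − p) × (r − p) ≥ 0.)
Starting point (lowest x, tie lowest y): (-1, 6). Wrap until returning to start. Resulting hull: (-1, 6), (0, -1), (7, -10), (9, 0).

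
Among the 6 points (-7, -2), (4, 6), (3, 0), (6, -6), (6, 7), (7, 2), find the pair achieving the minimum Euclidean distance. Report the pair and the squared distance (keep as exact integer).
Pair = ((4, 6), (6, 7)); squared distance = 5

Compute all C(6, 2) = 15 pairwise squared distances (x_i − x_j)² + (y_i − y_j)². The minimum is 5, attained by the pair ((4, 6), (6, 7)).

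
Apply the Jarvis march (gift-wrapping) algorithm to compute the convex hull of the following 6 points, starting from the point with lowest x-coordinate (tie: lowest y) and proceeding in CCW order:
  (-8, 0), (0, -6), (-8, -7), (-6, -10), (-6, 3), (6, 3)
Hull (CCW) = [(-8, -7), (-6, -10), (0, -6), (6, 3), (-6, 3), (-8, 0)]

Jarvis march: at each step, from the current hull vertex p, select the next vertex q as the point such that every other point lies strictly to the left of (or on) the directed line p → q. (Equivalently: for every other point r, the cross product (q − p) × (r − p) ≥ 0.)
Starting point (lowest x, tie lowest y): (-8, -7). Wrap until returning to start. Resulting hull: (-8, -7), (-6, -10), (0, -6), (6, 3), (-6, 3), (-8, 0).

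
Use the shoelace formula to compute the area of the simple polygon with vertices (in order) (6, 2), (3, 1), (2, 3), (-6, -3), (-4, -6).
Area = 71/2

Shoelace formula: Area = (1/2) |Σ_i (x_i · y_{i+1} − x_{i+1} · y_i)| (indices mod n). Compute each cross term:
  (6)(1) − (3)(2) = 0
  (3)(3) − (2)(1) = 7
  (2)(-3) − (-6)(3) = 12
  (-6)(-6) − (-4)(-3) = 24
  (-4)(2) − (6)(-6) = 28
Sum = 71, so (signed) Area = 71/2 = 71/2, |Area| = 71/2.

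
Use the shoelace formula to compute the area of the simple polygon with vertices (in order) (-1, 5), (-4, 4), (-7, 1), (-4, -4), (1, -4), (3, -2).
Area = 115/2

Shoelace formula: Area = (1/2) |Σ_i (x_i · y_{i+1} − x_{i+1} · y_i)| (indices mod n). Compute each cross term:
  (-1)(4) − (-4)(5) = 16
  (-4)(1) − (-7)(4) = 24
  (-7)(-4) − (-4)(1) = 32
  (-4)(-4) − (1)(-4) = 20
  (1)(-2) − (3)(-4) = 10
  (3)(5) − (-1)(-2) = 13
Sum = 115, so (signed) Area = 115/2 = 115/2, |Area| = 115/2.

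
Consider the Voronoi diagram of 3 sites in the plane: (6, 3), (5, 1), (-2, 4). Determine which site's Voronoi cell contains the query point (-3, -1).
Nearest site = (-2, 4)

The Voronoi cell of site s contains exactly those query points closer to s than to any other site. Compute squared distances from q = (-3, -1) to each site:
  (-2 − -3)² + (4 − -1)² = 26
  (5 − -3)² + (1 − -1)² = 68
  (6 − -3)² + (3 − -1)² = 97
Minimum is attained by (-2, 4), so q lies in its Voronoi cell.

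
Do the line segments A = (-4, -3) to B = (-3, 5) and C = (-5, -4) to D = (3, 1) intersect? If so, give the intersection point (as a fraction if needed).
No (intersection of containing lines falls outside at least one segment)

Parametrize and solve: t = -3/59, s = 7/59. At least one of these is outside [0, 1], so the segments do not intersect.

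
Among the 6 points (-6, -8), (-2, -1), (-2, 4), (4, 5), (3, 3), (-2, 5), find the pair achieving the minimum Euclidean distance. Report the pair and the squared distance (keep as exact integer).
Pair = ((-2, 4), (-2, 5)); squared distance = 1

Compute all C(6, 2) = 15 pairwise squared distances (x_i − x_j)² + (y_i − y_j)². The minimum is 1, attained by the pair ((-2, 4), (-2, 5)).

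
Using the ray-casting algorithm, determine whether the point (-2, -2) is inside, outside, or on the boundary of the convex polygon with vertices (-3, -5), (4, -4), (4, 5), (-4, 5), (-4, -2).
The point (-2, -2) lies strictly inside the polygon

Cast a horizontal ray to the right from the query point and count how many polygon edges it crosses (each edge strictly once or zero times, handled with the usual half-open convention). 
Parity of crossings → odd ⇒ inside.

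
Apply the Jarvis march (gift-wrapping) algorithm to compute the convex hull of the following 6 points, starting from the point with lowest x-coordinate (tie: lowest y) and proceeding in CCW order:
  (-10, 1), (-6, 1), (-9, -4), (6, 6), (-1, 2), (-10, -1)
Hull (CCW) = [(-10, -1), (-9, -4), (6, 6), (-10, 1)]

Jarvis march: at each step, from the current hull vertex p, select the next vertex q as the point such that every other point lies strictly to the left of (or on) the directed line p → q. (Equivalently: for every other point r, the cross product (q − p) × (r − p) ≥ 0.)
Starting point (lowest x, tie lowest y): (-10, -1). Wrap until returning to start. Resulting hull: (-10, -1), (-9, -4), (6, 6), (-10, 1).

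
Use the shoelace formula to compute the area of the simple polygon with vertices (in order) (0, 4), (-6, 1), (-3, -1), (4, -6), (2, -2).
Area = 67/2

Shoelace formula: Area = (1/2) |Σ_i (x_i · y_{i+1} − x_{i+1} · y_i)| (indices mod n). Compute each cross term:
  (0)(1) − (-6)(4) = 24
  (-6)(-1) − (-3)(1) = 9
  (-3)(-6) − (4)(-1) = 22
  (4)(-2) − (2)(-6) = 4
  (2)(4) − (0)(-2) = 8
Sum = 67, so (signed) Area = 67/2 = 67/2, |Area| = 67/2.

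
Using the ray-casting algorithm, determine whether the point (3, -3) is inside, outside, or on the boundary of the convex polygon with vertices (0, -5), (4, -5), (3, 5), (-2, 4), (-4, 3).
The point (3, -3) lies strictly inside the polygon

Cast a horizontal ray to the right from the query point and count how many polygon edges it crosses (each edge strictly once or zero times, handled with the usual half-open convention). 
Parity of crossings → odd ⇒ inside.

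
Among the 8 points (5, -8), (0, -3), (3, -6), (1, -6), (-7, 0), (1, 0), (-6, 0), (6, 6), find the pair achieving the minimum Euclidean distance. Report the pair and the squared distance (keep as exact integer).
Pair = ((-7, 0), (-6, 0)); squared distance = 1

Compute all C(8, 2) = 28 pairwise squared distances (x_i − x_j)² + (y_i − y_j)². The minimum is 1, attained by the pair ((-7, 0), (-6, 0)).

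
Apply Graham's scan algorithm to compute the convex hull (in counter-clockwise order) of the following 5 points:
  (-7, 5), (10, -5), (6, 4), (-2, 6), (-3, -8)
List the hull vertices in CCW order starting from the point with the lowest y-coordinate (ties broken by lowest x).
Hull (CCW) = [(-3, -8), (10, -5), (6, 4), (-2, 6), (-7, 5)]

Graham scan procedure:
  1. Find the pivot p₀ = point with lowest y (tie → lowest x): (-3, -8).
  2. Sort the remaining points by polar angle around p₀.
  3. Walk through sorted points, maintaining a stack; pop the top while the last three entries make a non-left turn (cross product ≤ 0).
  4. Final stack is the convex hull in CCW order: (-3, -8), (10, -5), (6, 4), (-2, 6), (-7, 5).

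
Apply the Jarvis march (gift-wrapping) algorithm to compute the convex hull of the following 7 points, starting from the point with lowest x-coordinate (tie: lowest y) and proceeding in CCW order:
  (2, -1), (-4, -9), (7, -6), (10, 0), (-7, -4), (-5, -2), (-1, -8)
Hull (CCW) = [(-7, -4), (-4, -9), (7, -6), (10, 0), (2, -1), (-5, -2)]

Jarvis march: at each step, from the current hull vertex p, select the next vertex q as the point such that every other point lies strictly to the left of (or on) the directed line p → q. (Equivalently: for every other point r, the cross product (q − p) × (r − p) ≥ 0.)
Starting point (lowest x, tie lowest y): (-7, -4). Wrap until returning to start. Resulting hull: (-7, -4), (-4, -9), (7, -6), (10, 0), (2, -1), (-5, -2).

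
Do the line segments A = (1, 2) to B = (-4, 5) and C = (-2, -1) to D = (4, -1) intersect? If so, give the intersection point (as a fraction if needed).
No (intersection of containing lines falls outside at least one segment)

Parametrize and solve: t = -1, s = 4/3. At least one of these is outside [0, 1], so the segments do not intersect.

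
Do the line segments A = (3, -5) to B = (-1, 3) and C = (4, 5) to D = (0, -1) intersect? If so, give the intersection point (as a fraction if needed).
Yes; intersection at (4/7, -1/7) (t = 17/28 on AB, s = 6/7 on CD)

Parametrize AB as A + t(B − A) = (3 + -4 t, -5 + 8 t) and CD as C + s(D − C) = (4 + -4 s, 5 + -6 s). Solve the linear system for (t, s). Determinant = -56 ≠ 0, so a unique intersection of the containing lines exists. Solution: t = 17/28, s = 6/7 — both in [0, 1], so the segments cross. Intersection point: (4/7, -1/7).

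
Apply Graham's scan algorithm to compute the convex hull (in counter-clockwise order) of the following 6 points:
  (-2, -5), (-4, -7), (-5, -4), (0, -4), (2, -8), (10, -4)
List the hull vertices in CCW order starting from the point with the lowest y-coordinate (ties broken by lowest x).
Hull (CCW) = [(2, -8), (10, -4), (-5, -4), (-4, -7)]

Graham scan procedure:
  1. Find the pivot p₀ = point with lowest y (tie → lowest x): (2, -8).
  2. Sort the remaining points by polar angle around p₀.
  3. Walk through sorted points, maintaining a stack; pop the top while the last three entries make a non-left turn (cross product ≤ 0).
  4. Final stack is the convex hull in CCW order: (2, -8), (10, -4), (-5, -4), (-4, -7).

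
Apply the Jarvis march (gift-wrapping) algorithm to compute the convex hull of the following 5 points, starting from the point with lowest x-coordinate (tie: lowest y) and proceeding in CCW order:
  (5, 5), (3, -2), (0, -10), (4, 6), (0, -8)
Hull (CCW) = [(0, -10), (3, -2), (5, 5), (4, 6), (0, -8)]

Jarvis march: at each step, from the current hull vertex p, select the next vertex q as the point such that every other point lies strictly to the left of (or on) the directed line p → q. (Equivalently: for every other point r, the cross product (q − p) × (r − p) ≥ 0.)
Starting point (lowest x, tie lowest y): (0, -10). Wrap until returning to start. Resulting hull: (0, -10), (3, -2), (5, 5), (4, 6), (0, -8).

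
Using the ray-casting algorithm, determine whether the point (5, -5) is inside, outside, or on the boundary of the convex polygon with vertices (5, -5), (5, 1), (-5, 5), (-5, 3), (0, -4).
The point (5, -5) lies on the polygon boundary

Boundary check: the query satisfies the collinearity and bounding-box conditions for some polygon edge, so it lies exactly on the boundary.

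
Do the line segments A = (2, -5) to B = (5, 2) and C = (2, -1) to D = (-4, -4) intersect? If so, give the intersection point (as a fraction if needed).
No (intersection of containing lines falls outside at least one segment)

Parametrize and solve: t = 8/11, s = -4/11. At least one of these is outside [0, 1], so the segments do not intersect.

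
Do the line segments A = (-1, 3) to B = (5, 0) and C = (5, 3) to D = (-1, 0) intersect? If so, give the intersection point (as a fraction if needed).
Yes; intersection at (2, 3/2) (t = 1/2 on AB, s = 1/2 on CD)

Parametrize AB as A + t(B − A) = (-1 + 6 t, 3 + -3 t) and CD as C + s(D − C) = (5 + -6 s, 3 + -3 s). Solve the linear system for (t, s). Determinant = 36 ≠ 0, so a unique intersection of the containing lines exists. Solution: t = 1/2, s = 1/2 — both in [0, 1], so the segments cross. Intersection point: (2, 3/2).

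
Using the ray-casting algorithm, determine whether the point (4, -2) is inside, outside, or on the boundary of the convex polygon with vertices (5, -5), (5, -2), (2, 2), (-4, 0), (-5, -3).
The point (4, -2) lies strictly inside the polygon

Cast a horizontal ray to the right from the query point and count how many polygon edges it crosses (each edge strictly once or zero times, handled with the usual half-open convention). 
Parity of crossings → odd ⇒ inside.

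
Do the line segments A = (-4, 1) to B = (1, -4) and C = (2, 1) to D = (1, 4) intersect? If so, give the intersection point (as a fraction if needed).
No (intersection of containing lines falls outside at least one segment)

Parametrize and solve: t = 9/5, s = -3. At least one of these is outside [0, 1], so the segments do not intersect.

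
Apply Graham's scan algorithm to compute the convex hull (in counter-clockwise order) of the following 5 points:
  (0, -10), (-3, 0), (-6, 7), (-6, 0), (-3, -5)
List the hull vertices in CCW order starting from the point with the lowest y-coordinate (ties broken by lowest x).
Hull (CCW) = [(0, -10), (-3, 0), (-6, 7), (-6, 0)]

Graham scan procedure:
  1. Find the pivot p₀ = point with lowest y (tie → lowest x): (0, -10).
  2. Sort the remaining points by polar angle around p₀.
  3. Walk through sorted points, maintaining a stack; pop the top while the last three entries make a non-left turn (cross product ≤ 0).
  4. Final stack is the convex hull in CCW order: (0, -10), (-3, 0), (-6, 7), (-6, 0).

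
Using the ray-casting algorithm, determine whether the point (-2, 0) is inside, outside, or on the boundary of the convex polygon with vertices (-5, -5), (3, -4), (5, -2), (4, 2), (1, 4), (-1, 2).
The point (-2, 0) lies strictly inside the polygon

Cast a horizontal ray to the right from the query point and count how many polygon edges it crosses (each edge strictly once or zero times, handled with the usual half-open convention). 
Parity of crossings → odd ⇒ inside.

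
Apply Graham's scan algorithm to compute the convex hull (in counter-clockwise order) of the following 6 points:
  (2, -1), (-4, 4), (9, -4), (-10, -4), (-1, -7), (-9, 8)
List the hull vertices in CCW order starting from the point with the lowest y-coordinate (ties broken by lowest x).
Hull (CCW) = [(-1, -7), (9, -4), (-9, 8), (-10, -4)]

Graham scan procedure:
  1. Find the pivot p₀ = point with lowest y (tie → lowest x): (-1, -7).
  2. Sort the remaining points by polar angle around p₀.
  3. Walk through sorted points, maintaining a stack; pop the top while the last three entries make a non-left turn (cross product ≤ 0).
  4. Final stack is the convex hull in CCW order: (-1, -7), (9, -4), (-9, 8), (-10, -4).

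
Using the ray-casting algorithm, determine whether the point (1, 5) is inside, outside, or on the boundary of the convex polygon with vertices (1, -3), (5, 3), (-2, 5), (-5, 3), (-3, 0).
The point (1, 5) lies strictly outside the polygon

Cast a horizontal ray to the right from the query point and count how many polygon edges it crosses (each edge strictly once or zero times, handled with the usual half-open convention). 
Parity of crossings → even ⇒ outside.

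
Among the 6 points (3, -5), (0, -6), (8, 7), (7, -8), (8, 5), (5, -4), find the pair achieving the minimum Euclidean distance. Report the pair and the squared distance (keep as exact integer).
Pair = ((8, 7), (8, 5)); squared distance = 4

Compute all C(6, 2) = 15 pairwise squared distances (x_i − x_j)² + (y_i − y_j)². The minimum is 4, attained by the pair ((8, 7), (8, 5)).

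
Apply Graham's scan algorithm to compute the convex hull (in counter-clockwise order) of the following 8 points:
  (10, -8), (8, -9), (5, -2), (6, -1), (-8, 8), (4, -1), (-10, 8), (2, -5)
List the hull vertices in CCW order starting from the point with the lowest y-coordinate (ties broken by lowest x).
Hull (CCW) = [(8, -9), (10, -8), (6, -1), (-8, 8), (-10, 8), (2, -5)]

Graham scan procedure:
  1. Find the pivot p₀ = point with lowest y (tie → lowest x): (8, -9).
  2. Sort the remaining points by polar angle around p₀.
  3. Walk through sorted points, maintaining a stack; pop the top while the last three entries make a non-left turn (cross product ≤ 0).
  4. Final stack is the convex hull in CCW order: (8, -9), (10, -8), (6, -1), (-8, 8), (-10, 8), (2, -5).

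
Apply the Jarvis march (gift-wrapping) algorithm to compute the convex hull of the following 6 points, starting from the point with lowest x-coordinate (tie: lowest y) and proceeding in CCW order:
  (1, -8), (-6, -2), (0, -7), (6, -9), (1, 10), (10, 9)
Hull (CCW) = [(-6, -2), (1, -8), (6, -9), (10, 9), (1, 10)]

Jarvis march: at each step, from the current hull vertex p, select the next vertex q as the point such that every other point lies strictly to the left of (or on) the directed line p → q. (Equivalently: for every other point r, the cross product (q − p) × (r − p) ≥ 0.)
Starting point (lowest x, tie lowest y): (-6, -2). Wrap until returning to start. Resulting hull: (-6, -2), (1, -8), (6, -9), (10, 9), (1, 10).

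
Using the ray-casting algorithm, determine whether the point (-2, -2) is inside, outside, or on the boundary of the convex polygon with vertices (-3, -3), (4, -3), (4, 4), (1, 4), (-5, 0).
The point (-2, -2) lies strictly inside the polygon

Cast a horizontal ray to the right from the query point and count how many polygon edges it crosses (each edge strictly once or zero times, handled with the usual half-open convention). 
Parity of crossings → odd ⇒ inside.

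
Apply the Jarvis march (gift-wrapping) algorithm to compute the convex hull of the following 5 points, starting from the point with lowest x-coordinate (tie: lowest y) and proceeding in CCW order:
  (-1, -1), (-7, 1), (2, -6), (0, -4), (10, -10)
Hull (CCW) = [(-7, 1), (2, -6), (10, -10), (-1, -1)]

Jarvis march: at each step, from the current hull vertex p, select the next vertex q as the point such that every other point lies strictly to the left of (or on) the directed line p → q. (Equivalently: for every other point r, the cross product (q − p) × (r − p) ≥ 0.)
Starting point (lowest x, tie lowest y): (-7, 1). Wrap until returning to start. Resulting hull: (-7, 1), (2, -6), (10, -10), (-1, -1).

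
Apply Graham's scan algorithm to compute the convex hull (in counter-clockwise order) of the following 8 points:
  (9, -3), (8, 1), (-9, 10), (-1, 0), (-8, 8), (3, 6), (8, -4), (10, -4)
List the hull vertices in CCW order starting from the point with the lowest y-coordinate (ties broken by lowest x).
Hull (CCW) = [(8, -4), (10, -4), (8, 1), (3, 6), (-9, 10), (-8, 8), (-1, 0)]

Graham scan procedure:
  1. Find the pivot p₀ = point with lowest y (tie → lowest x): (8, -4).
  2. Sort the remaining points by polar angle around p₀.
  3. Walk through sorted points, maintaining a stack; pop the top while the last three entries make a non-left turn (cross product ≤ 0).
  4. Final stack is the convex hull in CCW order: (8, -4), (10, -4), (8, 1), (3, 6), (-9, 10), (-8, 8), (-1, 0).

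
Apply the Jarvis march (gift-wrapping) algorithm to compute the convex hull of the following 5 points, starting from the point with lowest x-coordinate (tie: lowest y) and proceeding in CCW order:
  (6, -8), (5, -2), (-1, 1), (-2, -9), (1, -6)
Hull (CCW) = [(-2, -9), (6, -8), (5, -2), (-1, 1)]

Jarvis march: at each step, from the current hull vertex p, select the next vertex q as the point such that every other point lies strictly to the left of (or on) the directed line p → q. (Equivalently: for every other point r, the cross product (q − p) × (r − p) ≥ 0.)
Starting point (lowest x, tie lowest y): (-2, -9). Wrap until returning to start. Resulting hull: (-2, -9), (6, -8), (5, -2), (-1, 1).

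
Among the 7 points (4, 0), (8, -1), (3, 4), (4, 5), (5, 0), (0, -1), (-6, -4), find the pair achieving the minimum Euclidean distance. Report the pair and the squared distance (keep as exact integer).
Pair = ((4, 0), (5, 0)); squared distance = 1

Compute all C(7, 2) = 21 pairwise squared distances (x_i − x_j)² + (y_i − y_j)². The minimum is 1, attained by the pair ((4, 0), (5, 0)).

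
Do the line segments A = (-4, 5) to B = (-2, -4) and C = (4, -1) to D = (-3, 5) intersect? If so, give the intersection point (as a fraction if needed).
No (intersection of containing lines falls outside at least one segment)

Parametrize and solve: t = -2/17, s = 20/17. At least one of these is outside [0, 1], so the segments do not intersect.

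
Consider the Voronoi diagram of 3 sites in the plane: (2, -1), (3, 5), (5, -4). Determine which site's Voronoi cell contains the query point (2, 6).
Nearest site = (3, 5)

The Voronoi cell of site s contains exactly those query points closer to s than to any other site. Compute squared distances from q = (2, 6) to each site:
  (3 − 2)² + (5 − 6)² = 2
  (2 − 2)² + (-1 − 6)² = 49
  (5 − 2)² + (-4 − 6)² = 109
Minimum is attained by (3, 5), so q lies in its Voronoi cell.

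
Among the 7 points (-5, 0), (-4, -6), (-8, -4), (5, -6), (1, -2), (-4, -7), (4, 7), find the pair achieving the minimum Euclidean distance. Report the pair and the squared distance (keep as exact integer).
Pair = ((-4, -6), (-4, -7)); squared distance = 1

Compute all C(7, 2) = 21 pairwise squared distances (x_i − x_j)² + (y_i − y_j)². The minimum is 1, attained by the pair ((-4, -6), (-4, -7)).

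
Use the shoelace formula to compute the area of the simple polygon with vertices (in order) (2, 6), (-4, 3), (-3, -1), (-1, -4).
Area = 28

Shoelace formula: Area = (1/2) |Σ_i (x_i · y_{i+1} − x_{i+1} · y_i)| (indices mod n). Compute each cross term:
  (2)(3) − (-4)(6) = 30
  (-4)(-1) − (-3)(3) = 13
  (-3)(-4) − (-1)(-1) = 11
  (-1)(6) − (2)(-4) = 2
Sum = 56, so (signed) Area = 56/2 = 28, |Area| = 28.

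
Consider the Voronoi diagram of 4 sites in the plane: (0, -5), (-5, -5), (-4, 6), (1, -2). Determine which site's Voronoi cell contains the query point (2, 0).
Nearest site = (1, -2)

The Voronoi cell of site s contains exactly those query points closer to s than to any other site. Compute squared distances from q = (2, 0) to each site:
  (1 − 2)² + (-2 − 0)² = 5
  (0 − 2)² + (-5 − 0)² = 29
  (-4 − 2)² + (6 − 0)² = 72
  (-5 − 2)² + (-5 − 0)² = 74
Minimum is attained by (1, -2), so q lies in its Voronoi cell.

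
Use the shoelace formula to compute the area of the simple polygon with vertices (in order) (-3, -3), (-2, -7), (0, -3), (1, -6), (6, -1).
Area = 19

Shoelace formula: Area = (1/2) |Σ_i (x_i · y_{i+1} − x_{i+1} · y_i)| (indices mod n). Compute each cross term:
  (-3)(-7) − (-2)(-3) = 15
  (-2)(-3) − (0)(-7) = 6
  (0)(-6) − (1)(-3) = 3
  (1)(-1) − (6)(-6) = 35
  (6)(-3) − (-3)(-1) = -21
Sum = 38, so (signed) Area = 38/2 = 19, |Area| = 19.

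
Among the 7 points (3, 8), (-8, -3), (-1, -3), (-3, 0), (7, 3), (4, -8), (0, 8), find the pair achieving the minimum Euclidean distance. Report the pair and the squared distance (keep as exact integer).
Pair = ((3, 8), (0, 8)); squared distance = 9

Compute all C(7, 2) = 21 pairwise squared distances (x_i − x_j)² + (y_i − y_j)². The minimum is 9, attained by the pair ((3, 8), (0, 8)).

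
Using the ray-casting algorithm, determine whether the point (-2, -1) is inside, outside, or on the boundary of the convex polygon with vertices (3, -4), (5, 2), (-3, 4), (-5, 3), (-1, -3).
The point (-2, -1) lies strictly inside the polygon

Cast a horizontal ray to the right from the query point and count how many polygon edges it crosses (each edge strictly once or zero times, handled with the usual half-open convention). 
Parity of crossings → odd ⇒ inside.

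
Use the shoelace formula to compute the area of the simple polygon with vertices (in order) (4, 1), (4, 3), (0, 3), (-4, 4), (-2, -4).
Area = 35

Shoelace formula: Area = (1/2) |Σ_i (x_i · y_{i+1} − x_{i+1} · y_i)| (indices mod n). Compute each cross term:
  (4)(3) − (4)(1) = 8
  (4)(3) − (0)(3) = 12
  (0)(4) − (-4)(3) = 12
  (-4)(-4) − (-2)(4) = 24
  (-2)(1) − (4)(-4) = 14
Sum = 70, so (signed) Area = 70/2 = 35, |Area| = 35.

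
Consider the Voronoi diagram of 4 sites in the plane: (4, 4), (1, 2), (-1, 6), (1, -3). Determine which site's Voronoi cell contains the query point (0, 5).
Nearest site = (-1, 6)

The Voronoi cell of site s contains exactly those query points closer to s than to any other site. Compute squared distances from q = (0, 5) to each site:
  (-1 − 0)² + (6 − 5)² = 2
  (1 − 0)² + (2 − 5)² = 10
  (4 − 0)² + (4 − 5)² = 17
  (1 − 0)² + (-3 − 5)² = 65
Minimum is attained by (-1, 6), so q lies in its Voronoi cell.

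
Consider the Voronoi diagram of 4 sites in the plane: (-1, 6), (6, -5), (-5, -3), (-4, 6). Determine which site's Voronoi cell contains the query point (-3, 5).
Nearest site = (-4, 6)

The Voronoi cell of site s contains exactly those query points closer to s than to any other site. Compute squared distances from q = (-3, 5) to each site:
  (-4 − -3)² + (6 − 5)² = 2
  (-1 − -3)² + (6 − 5)² = 5
  (-5 − -3)² + (-3 − 5)² = 68
  (6 − -3)² + (-5 − 5)² = 181
Minimum is attained by (-4, 6), so q lies in its Voronoi cell.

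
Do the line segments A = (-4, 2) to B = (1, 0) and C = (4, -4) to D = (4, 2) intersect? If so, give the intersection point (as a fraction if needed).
No (intersection of containing lines falls outside at least one segment)

Parametrize and solve: t = 8/5, s = 7/15. At least one of these is outside [0, 1], so the segments do not intersect.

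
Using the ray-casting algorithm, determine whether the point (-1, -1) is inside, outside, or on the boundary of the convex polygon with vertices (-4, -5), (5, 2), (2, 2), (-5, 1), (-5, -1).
The point (-1, -1) lies strictly inside the polygon

Cast a horizontal ray to the right from the query point and count how many polygon edges it crosses (each edge strictly once or zero times, handled with the usual half-open convention). 
Parity of crossings → odd ⇒ inside.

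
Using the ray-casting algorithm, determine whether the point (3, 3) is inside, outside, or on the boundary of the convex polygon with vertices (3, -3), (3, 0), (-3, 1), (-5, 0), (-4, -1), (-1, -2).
The point (3, 3) lies strictly outside the polygon

Cast a horizontal ray to the right from the query point and count how many polygon edges it crosses (each edge strictly once or zero times, handled with the usual half-open convention). 
Parity of crossings → even ⇒ outside.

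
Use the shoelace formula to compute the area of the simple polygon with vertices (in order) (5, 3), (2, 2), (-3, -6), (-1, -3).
Area = 13/2

Shoelace formula: Area = (1/2) |Σ_i (x_i · y_{i+1} − x_{i+1} · y_i)| (indices mod n). Compute each cross term:
  (5)(2) − (2)(3) = 4
  (2)(-6) − (-3)(2) = -6
  (-3)(-3) − (-1)(-6) = 3
  (-1)(3) − (5)(-3) = 12
Sum = 13, so (signed) Area = 13/2 = 13/2, |Area| = 13/2.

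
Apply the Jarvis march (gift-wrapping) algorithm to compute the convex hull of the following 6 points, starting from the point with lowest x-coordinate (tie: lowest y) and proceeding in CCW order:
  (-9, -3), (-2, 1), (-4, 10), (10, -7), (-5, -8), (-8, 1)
Hull (CCW) = [(-9, -3), (-5, -8), (10, -7), (-4, 10), (-8, 1)]

Jarvis march: at each step, from the current hull vertex p, select the next vertex q as the point such that every other point lies strictly to the left of (or on) the directed line p → q. (Equivalently: for every other point r, the cross product (q − p) × (r − p) ≥ 0.)
Starting point (lowest x, tie lowest y): (-9, -3). Wrap until returning to start. Resulting hull: (-9, -3), (-5, -8), (10, -7), (-4, 10), (-8, 1).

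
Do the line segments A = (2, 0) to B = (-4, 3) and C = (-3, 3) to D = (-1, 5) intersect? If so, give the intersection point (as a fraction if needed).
No (intersection of containing lines falls outside at least one segment)

Parametrize and solve: t = 8/9, s = -1/6. At least one of these is outside [0, 1], so the segments do not intersect.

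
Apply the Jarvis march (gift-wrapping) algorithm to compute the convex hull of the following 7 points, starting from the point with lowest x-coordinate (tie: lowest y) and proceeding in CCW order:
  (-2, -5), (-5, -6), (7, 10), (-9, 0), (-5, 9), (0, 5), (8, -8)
Hull (CCW) = [(-9, 0), (-5, -6), (8, -8), (7, 10), (-5, 9)]

Jarvis march: at each step, from the current hull vertex p, select the next vertex q as the point such that every other point lies strictly to the left of (or on) the directed line p → q. (Equivalently: for every other point r, the cross product (q − p) × (r − p) ≥ 0.)
Starting point (lowest x, tie lowest y): (-9, 0). Wrap until returning to start. Resulting hull: (-9, 0), (-5, -6), (8, -8), (7, 10), (-5, 9).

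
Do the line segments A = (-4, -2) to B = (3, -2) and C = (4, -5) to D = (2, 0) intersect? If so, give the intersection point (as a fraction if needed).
Yes; intersection at (14/5, -2) (t = 34/35 on AB, s = 3/5 on CD)

Parametrize AB as A + t(B − A) = (-4 + 7 t, -2 + 0 t) and CD as C + s(D − C) = (4 + -2 s, -5 + 5 s). Solve the linear system for (t, s). Determinant = -35 ≠ 0, so a unique intersection of the containing lines exists. Solution: t = 34/35, s = 3/5 — both in [0, 1], so the segments cross. Intersection point: (14/5, -2).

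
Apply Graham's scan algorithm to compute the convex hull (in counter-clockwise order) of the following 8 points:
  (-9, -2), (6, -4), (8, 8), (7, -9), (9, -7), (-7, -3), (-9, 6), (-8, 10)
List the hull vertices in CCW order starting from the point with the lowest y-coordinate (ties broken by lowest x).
Hull (CCW) = [(7, -9), (9, -7), (8, 8), (-8, 10), (-9, 6), (-9, -2), (-7, -3)]

Graham scan procedure:
  1. Find the pivot p₀ = point with lowest y (tie → lowest x): (7, -9).
  2. Sort the remaining points by polar angle around p₀.
  3. Walk through sorted points, maintaining a stack; pop the top while the last three entries make a non-left turn (cross product ≤ 0).
  4. Final stack is the convex hull in CCW order: (7, -9), (9, -7), (8, 8), (-8, 10), (-9, 6), (-9, -2), (-7, -3).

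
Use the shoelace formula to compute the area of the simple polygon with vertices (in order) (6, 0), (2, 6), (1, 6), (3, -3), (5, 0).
Area = 18

Shoelace formula: Area = (1/2) |Σ_i (x_i · y_{i+1} − x_{i+1} · y_i)| (indices mod n). Compute each cross term:
  (6)(6) − (2)(0) = 36
  (2)(6) − (1)(6) = 6
  (1)(-3) − (3)(6) = -21
  (3)(0) − (5)(-3) = 15
  (5)(0) − (6)(0) = 0
Sum = 36, so (signed) Area = 36/2 = 18, |Area| = 18.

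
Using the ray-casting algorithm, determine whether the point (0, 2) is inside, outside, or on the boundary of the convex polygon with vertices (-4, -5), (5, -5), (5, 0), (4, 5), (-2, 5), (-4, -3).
The point (0, 2) lies strictly inside the polygon

Cast a horizontal ray to the right from the query point and count how many polygon edges it crosses (each edge strictly once or zero times, handled with the usual half-open convention). 
Parity of crossings → odd ⇒ inside.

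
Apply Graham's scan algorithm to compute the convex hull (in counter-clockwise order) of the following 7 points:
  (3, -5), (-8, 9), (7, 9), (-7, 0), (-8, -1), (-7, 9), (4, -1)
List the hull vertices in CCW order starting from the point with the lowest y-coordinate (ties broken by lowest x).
Hull (CCW) = [(3, -5), (7, 9), (-8, 9), (-8, -1)]

Graham scan procedure:
  1. Find the pivot p₀ = point with lowest y (tie → lowest x): (3, -5).
  2. Sort the remaining points by polar angle around p₀.
  3. Walk through sorted points, maintaining a stack; pop the top while the last three entries make a non-left turn (cross product ≤ 0).
  4. Final stack is the convex hull in CCW order: (3, -5), (7, 9), (-8, 9), (-8, -1).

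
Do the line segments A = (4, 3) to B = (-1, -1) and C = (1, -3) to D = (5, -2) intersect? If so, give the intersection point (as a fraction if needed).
No (intersection of containing lines falls outside at least one segment)

Parametrize and solve: t = 21/11, s = -18/11. At least one of these is outside [0, 1], so the segments do not intersect.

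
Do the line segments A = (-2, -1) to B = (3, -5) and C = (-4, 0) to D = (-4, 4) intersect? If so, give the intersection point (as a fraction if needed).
No (intersection of containing lines falls outside at least one segment)

Parametrize and solve: t = -2/5, s = 3/20. At least one of these is outside [0, 1], so the segments do not intersect.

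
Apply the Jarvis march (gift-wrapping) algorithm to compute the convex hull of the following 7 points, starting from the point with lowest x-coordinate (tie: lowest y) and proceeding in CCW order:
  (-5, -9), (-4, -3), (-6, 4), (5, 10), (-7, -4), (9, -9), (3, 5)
Hull (CCW) = [(-7, -4), (-5, -9), (9, -9), (5, 10), (-6, 4)]

Jarvis march: at each step, from the current hull vertex p, select the next vertex q as the point such that every other point lies strictly to the left of (or on) the directed line p → q. (Equivalently: for every other point r, the cross product (q − p) × (r − p) ≥ 0.)
Starting point (lowest x, tie lowest y): (-7, -4). Wrap until returning to start. Resulting hull: (-7, -4), (-5, -9), (9, -9), (5, 10), (-6, 4).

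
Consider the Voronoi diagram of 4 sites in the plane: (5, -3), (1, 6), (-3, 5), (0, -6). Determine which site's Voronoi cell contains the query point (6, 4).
Nearest site = (1, 6)

The Voronoi cell of site s contains exactly those query points closer to s than to any other site. Compute squared distances from q = (6, 4) to each site:
  (1 − 6)² + (6 − 4)² = 29
  (5 − 6)² + (-3 − 4)² = 50
  (-3 − 6)² + (5 − 4)² = 82
  (0 − 6)² + (-6 − 4)² = 136
Minimum is attained by (1, 6), so q lies in its Voronoi cell.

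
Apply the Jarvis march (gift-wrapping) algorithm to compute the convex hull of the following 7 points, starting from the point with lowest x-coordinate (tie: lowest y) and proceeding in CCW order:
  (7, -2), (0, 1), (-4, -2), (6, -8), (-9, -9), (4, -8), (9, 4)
Hull (CCW) = [(-9, -9), (6, -8), (9, 4), (0, 1), (-4, -2)]

Jarvis march: at each step, from the current hull vertex p, select the next vertex q as the point such that every other point lies strictly to the left of (or on) the directed line p → q. (Equivalently: for every other point r, the cross product (q − p) × (r − p) ≥ 0.)
Starting point (lowest x, tie lowest y): (-9, -9). Wrap until returning to start. Resulting hull: (-9, -9), (6, -8), (9, 4), (0, 1), (-4, -2).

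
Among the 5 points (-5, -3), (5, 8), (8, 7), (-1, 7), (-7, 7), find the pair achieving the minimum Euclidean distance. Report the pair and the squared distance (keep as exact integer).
Pair = ((5, 8), (8, 7)); squared distance = 10

Compute all C(5, 2) = 10 pairwise squared distances (x_i − x_j)² + (y_i − y_j)². The minimum is 10, attained by the pair ((5, 8), (8, 7)).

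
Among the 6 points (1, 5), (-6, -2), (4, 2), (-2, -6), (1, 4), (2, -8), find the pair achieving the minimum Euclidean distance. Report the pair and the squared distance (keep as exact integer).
Pair = ((1, 5), (1, 4)); squared distance = 1

Compute all C(6, 2) = 15 pairwise squared distances (x_i − x_j)² + (y_i − y_j)². The minimum is 1, attained by the pair ((1, 5), (1, 4)).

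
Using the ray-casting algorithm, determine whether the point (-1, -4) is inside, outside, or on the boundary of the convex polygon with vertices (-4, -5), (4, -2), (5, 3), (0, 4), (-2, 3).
The point (-1, -4) lies strictly outside the polygon

Cast a horizontal ray to the right from the query point and count how many polygon edges it crosses (each edge strictly once or zero times, handled with the usual half-open convention). 
Parity of crossings → even ⇒ outside.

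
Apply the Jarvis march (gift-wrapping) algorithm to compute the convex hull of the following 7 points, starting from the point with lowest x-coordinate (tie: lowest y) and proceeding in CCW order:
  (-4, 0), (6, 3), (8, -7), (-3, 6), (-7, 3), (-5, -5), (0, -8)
Hull (CCW) = [(-7, 3), (-5, -5), (0, -8), (8, -7), (6, 3), (-3, 6)]

Jarvis march: at each step, from the current hull vertex p, select the next vertex q as the point such that every other point lies strictly to the left of (or on) the directed line p → q. (Equivalently: for every other point r, the cross product (q − p) × (r − p) ≥ 0.)
Starting point (lowest x, tie lowest y): (-7, 3). Wrap until returning to start. Resulting hull: (-7, 3), (-5, -5), (0, -8), (8, -7), (6, 3), (-3, 6).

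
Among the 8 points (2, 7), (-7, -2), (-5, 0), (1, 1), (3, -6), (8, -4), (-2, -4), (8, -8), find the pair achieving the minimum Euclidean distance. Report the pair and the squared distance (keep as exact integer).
Pair = ((-7, -2), (-5, 0)); squared distance = 8

Compute all C(8, 2) = 28 pairwise squared distances (x_i − x_j)² + (y_i − y_j)². The minimum is 8, attained by the pair ((-7, -2), (-5, 0)).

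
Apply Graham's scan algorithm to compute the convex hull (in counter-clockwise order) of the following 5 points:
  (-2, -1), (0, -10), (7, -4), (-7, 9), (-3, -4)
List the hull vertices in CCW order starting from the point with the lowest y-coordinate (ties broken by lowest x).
Hull (CCW) = [(0, -10), (7, -4), (-7, 9), (-3, -4)]

Graham scan procedure:
  1. Find the pivot p₀ = point with lowest y (tie → lowest x): (0, -10).
  2. Sort the remaining points by polar angle around p₀.
  3. Walk through sorted points, maintaining a stack; pop the top while the last three entries make a non-left turn (cross product ≤ 0).
  4. Final stack is the convex hull in CCW order: (0, -10), (7, -4), (-7, 9), (-3, -4).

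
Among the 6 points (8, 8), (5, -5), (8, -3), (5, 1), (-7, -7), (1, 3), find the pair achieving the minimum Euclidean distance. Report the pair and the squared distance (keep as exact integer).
Pair = ((5, -5), (8, -3)); squared distance = 13

Compute all C(6, 2) = 15 pairwise squared distances (x_i − x_j)² + (y_i − y_j)². The minimum is 13, attained by the pair ((5, -5), (8, -3)).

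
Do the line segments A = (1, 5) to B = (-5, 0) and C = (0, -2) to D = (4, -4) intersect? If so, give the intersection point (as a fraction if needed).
No (intersection of containing lines falls outside at least one segment)

Parametrize and solve: t = 15/16, s = -37/32. At least one of these is outside [0, 1], so the segments do not intersect.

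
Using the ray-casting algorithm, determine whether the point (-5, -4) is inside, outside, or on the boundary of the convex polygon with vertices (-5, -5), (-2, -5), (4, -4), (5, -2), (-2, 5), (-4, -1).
The point (-5, -4) lies strictly outside the polygon

Cast a horizontal ray to the right from the query point and count how many polygon edges it crosses (each edge strictly once or zero times, handled with the usual half-open convention). 
Parity of crossings → even ⇒ outside.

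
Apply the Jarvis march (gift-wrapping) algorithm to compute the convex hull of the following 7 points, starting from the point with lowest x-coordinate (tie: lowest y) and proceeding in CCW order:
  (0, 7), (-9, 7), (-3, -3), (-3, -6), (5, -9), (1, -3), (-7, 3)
Hull (CCW) = [(-9, 7), (-3, -6), (5, -9), (0, 7)]

Jarvis march: at each step, from the current hull vertex p, select the next vertex q as the point such that every other point lies strictly to the left of (or on) the directed line p → q. (Equivalently: for every other point r, the cross product (q − p) × (r − p) ≥ 0.)
Starting point (lowest x, tie lowest y): (-9, 7). Wrap until returning to start. Resulting hull: (-9, 7), (-3, -6), (5, -9), (0, 7).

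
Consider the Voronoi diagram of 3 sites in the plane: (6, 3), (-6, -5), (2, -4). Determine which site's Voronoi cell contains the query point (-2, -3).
Nearest site = (2, -4)

The Voronoi cell of site s contains exactly those query points closer to s than to any other site. Compute squared distances from q = (-2, -3) to each site:
  (2 − -2)² + (-4 − -3)² = 17
  (-6 − -2)² + (-5 − -3)² = 20
  (6 − -2)² + (3 − -3)² = 100
Minimum is attained by (2, -4), so q lies in its Voronoi cell.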